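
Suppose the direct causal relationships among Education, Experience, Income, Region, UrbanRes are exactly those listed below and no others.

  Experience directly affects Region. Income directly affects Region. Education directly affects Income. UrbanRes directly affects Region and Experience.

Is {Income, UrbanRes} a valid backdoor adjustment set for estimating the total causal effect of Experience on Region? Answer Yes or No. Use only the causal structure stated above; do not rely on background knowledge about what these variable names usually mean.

Backdoor paths from Experience to Region (paths whose first edge points into Experience):
  P1: Experience <- UrbanRes -> Region
Condition 1 (no descendant of Experience in the set): holds — descendants of Experience are {Region}; none are in {Income, UrbanRes}.
Condition 2 (every backdoor path blocked by {Income, UrbanRes}):
  P1: blocked at fork node UrbanRes ∈ conditioning set.
{Income, UrbanRes} satisfies the backdoor criterion.

Yes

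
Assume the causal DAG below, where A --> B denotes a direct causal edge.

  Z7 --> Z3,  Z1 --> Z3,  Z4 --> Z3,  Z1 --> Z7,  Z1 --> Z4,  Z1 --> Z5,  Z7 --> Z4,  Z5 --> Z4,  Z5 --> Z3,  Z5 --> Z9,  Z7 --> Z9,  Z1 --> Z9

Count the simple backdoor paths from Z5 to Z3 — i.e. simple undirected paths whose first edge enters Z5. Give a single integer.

7

A backdoor path from Z5 to Z3 is any simple undirected path whose first edge points into Z5 (i.e. leaves Z5 via a parent).
Parents of Z5: {Z1}.
Enumerating:
  P1: Z5 <- Z1 -> Z7 -> Z4 -> Z3
  P2: Z5 <- Z1 -> Z7 -> Z3
  P3: Z5 <- Z1 -> Z4 <- Z7 -> Z3
  P4: Z5 <- Z1 -> Z4 -> Z3
  P5: Z5 <- Z1 -> Z9 <- Z7 -> Z4 -> Z3
  P6: Z5 <- Z1 -> Z9 <- Z7 -> Z3
  P7: Z5 <- Z1 -> Z3
That exhausts the simple backdoor paths. Count: 7.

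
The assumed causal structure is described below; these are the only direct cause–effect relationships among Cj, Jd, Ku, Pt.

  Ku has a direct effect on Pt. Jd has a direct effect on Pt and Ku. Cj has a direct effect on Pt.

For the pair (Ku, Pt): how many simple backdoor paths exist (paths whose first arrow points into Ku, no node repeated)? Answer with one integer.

1

A backdoor path from Ku to Pt is any simple undirected path whose first edge points into Ku (i.e. leaves Ku via a parent).
Parents of Ku: {Jd}.
Enumerating:
  P1: Ku <- Jd -> Pt
That exhausts the simple backdoor paths. Count: 1.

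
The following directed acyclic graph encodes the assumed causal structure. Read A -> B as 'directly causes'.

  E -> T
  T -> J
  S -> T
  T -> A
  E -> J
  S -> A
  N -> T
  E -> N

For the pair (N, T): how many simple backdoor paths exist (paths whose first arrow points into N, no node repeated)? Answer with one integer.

A backdoor path from N to T is any simple undirected path whose first edge points into N (i.e. leaves N via a parent).
Parents of N: {E}.
Enumerating:
  P1: N <- E -> T
  P2: N <- E -> J <- T
That exhausts the simple backdoor paths. Count: 2.

2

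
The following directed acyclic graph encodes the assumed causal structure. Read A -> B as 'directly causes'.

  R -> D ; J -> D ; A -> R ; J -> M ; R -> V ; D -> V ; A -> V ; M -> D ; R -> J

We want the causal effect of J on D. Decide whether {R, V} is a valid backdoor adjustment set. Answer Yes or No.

No

Backdoor paths from J to D (paths whose first edge points into J):
  P1: J <- R <- A -> V <- D
  P2: J <- R -> D
  P3: J <- R -> V <- D
Condition 1 (no descendant of J in the set): FAILS — V is a descendant of J.
Condition 2 (every backdoor path blocked by {R, V}):
  P1: blocked at chain node R ∈ conditioning set.
  P2: blocked at fork node R ∈ conditioning set.
  P3: blocked at fork node R ∈ conditioning set.
{R, V} does not satisfy the backdoor criterion.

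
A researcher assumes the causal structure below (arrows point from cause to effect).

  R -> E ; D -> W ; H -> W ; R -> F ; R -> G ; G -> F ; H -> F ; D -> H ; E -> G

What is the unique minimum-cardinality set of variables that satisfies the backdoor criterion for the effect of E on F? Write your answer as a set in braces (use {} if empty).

{R}

Variables eligible for adjustment (non-descendants of E, excluding E and F): {D, H, R, W}.
Backdoor paths from E to F:
  P1: E <- R -> G -> F
  P2: E <- R -> F
The empty set is not sufficient: P1 (E <- R -> G -> F) has no collider blocking it and no conditioned non-collider, so it is open.
Try {R}:
  P1: blocked at fork node R ∈ conditioning set.
  P2: blocked at fork node R ∈ conditioning set.
{R} contains no descendant of E and blocks every backdoor path.
No other singleton works — e.g. {D} leaves P1 open — so {R} is the unique smallest valid adjustment set.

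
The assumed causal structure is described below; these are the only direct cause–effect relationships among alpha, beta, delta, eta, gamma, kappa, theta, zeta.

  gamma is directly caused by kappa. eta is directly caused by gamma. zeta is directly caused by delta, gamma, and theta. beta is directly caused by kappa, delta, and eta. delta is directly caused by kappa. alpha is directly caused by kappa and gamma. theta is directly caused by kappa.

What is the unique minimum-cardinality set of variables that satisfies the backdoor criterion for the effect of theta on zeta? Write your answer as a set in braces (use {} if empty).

Variables eligible for adjustment (non-descendants of theta, excluding theta and zeta): {alpha, beta, delta, eta, gamma, kappa}.
Backdoor paths from theta to zeta:
  P1: theta <- kappa -> gamma -> eta -> beta <- delta -> zeta
  P2: theta <- kappa -> gamma -> zeta
  P3: theta <- kappa -> delta -> beta <- eta <- gamma -> zeta
  P4: theta <- kappa -> delta -> zeta
  P5: theta <- kappa -> beta <- delta -> zeta
  P6: theta <- kappa -> beta <- eta <- gamma -> zeta
  P7: theta <- kappa -> alpha <- gamma -> eta -> beta <- delta -> zeta
  P8: theta <- kappa -> alpha <- gamma -> zeta
The empty set is not sufficient: P2 (theta <- kappa -> gamma -> zeta) has no collider blocking it and no conditioned non-collider, so it is open.
Try {kappa}:
  P1: blocked at fork node kappa ∈ conditioning set.
  P2: blocked at fork node kappa ∈ conditioning set.
  P3: blocked at fork node kappa ∈ conditioning set.
  P4: blocked at fork node kappa ∈ conditioning set.
  P5: blocked at fork node kappa ∈ conditioning set.
  P6: blocked at fork node kappa ∈ conditioning set.
  P7: blocked at fork node kappa ∈ conditioning set.
  P8: blocked at fork node kappa ∈ conditioning set.
{kappa} contains no descendant of theta and blocks every backdoor path.
No other singleton works — e.g. {gamma} leaves P4 open — so {kappa} is the unique smallest valid adjustment set.

{kappa}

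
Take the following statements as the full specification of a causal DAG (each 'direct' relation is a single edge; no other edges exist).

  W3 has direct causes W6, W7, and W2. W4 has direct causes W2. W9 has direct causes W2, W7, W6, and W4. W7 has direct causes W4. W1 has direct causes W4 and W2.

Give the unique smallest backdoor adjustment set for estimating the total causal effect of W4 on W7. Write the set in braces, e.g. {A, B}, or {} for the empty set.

{}

Variables eligible for adjustment (non-descendants of W4, excluding W4 and W7): {W2, W6}.
Backdoor paths from W4 to W7:
  P1: W4 <- W2 -> W3 <- W6 -> W9 <- W7
  P2: W4 <- W2 -> W3 <- W7
  P3: W4 <- W2 -> W9 <- W6 -> W3 <- W7
  P4: W4 <- W2 -> W9 <- W7
Each backdoor path contains an unconditioned collider, so every path is already blocked with the empty conditioning set:
  P1: blocked at collider W3 (neither it nor any descendant is in the conditioning set).
  P2: blocked at collider W3 (neither it nor any descendant is in the conditioning set).
  P3: blocked at collider W9 (neither it nor any descendant is in the conditioning set).
  P4: blocked at collider W9 (neither it nor any descendant is in the conditioning set).
The empty set is therefore the unique smallest valid set.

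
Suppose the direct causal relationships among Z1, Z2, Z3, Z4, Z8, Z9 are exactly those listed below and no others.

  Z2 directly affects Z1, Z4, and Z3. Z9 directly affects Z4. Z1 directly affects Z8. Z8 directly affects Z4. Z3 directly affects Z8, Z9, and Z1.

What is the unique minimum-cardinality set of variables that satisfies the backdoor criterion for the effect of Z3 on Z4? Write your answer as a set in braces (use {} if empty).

Variables eligible for adjustment (non-descendants of Z3, excluding Z3 and Z4): {Z2}.
Backdoor paths from Z3 to Z4:
  P1: Z3 <- Z2 -> Z1 -> Z8 -> Z4
  P2: Z3 <- Z2 -> Z4
The empty set is not sufficient: P1 (Z3 <- Z2 -> Z1 -> Z8 -> Z4) has no collider blocking it and no conditioned non-collider, so it is open.
Try {Z2}:
  P1: blocked at fork node Z2 ∈ conditioning set.
  P2: blocked at fork node Z2 ∈ conditioning set.
{Z2} contains no descendant of Z3 and blocks every backdoor path.
{Z2} is the unique smallest valid adjustment set.

{Z2}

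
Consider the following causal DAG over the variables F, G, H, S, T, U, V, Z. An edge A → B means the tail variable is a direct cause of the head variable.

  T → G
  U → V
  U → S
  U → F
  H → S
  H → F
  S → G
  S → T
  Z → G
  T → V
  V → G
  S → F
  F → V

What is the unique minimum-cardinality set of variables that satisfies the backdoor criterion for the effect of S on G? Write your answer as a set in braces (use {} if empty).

{H, U}

Variables eligible for adjustment (non-descendants of S, excluding S and G): {H, U, Z}.
Backdoor paths from S to G:
  P1: S <- U -> F -> V <- T -> G
  P2: S <- U -> F -> V -> G
  P3: S <- U -> V <- T -> G
  P4: S <- U -> V -> G
  P5: S <- H -> F <- U -> V <- T -> G
  P6: S <- H -> F <- U -> V -> G
  P7: S <- H -> F -> V <- T -> G
  P8: S <- H -> F -> V -> G
The empty set is not sufficient: P2 (S <- U -> F -> V -> G) has no collider blocking it and no conditioned non-collider, so it is open.
Try {H, U}:
  P1: blocked at fork node U ∈ conditioning set.
  P2: blocked at fork node U ∈ conditioning set.
  P3: blocked at fork node U ∈ conditioning set.
  P4: blocked at fork node U ∈ conditioning set.
  P5: blocked at fork node H ∈ conditioning set.
  P6: blocked at fork node H ∈ conditioning set.
  P7: blocked at fork node H ∈ conditioning set.
  P8: blocked at fork node H ∈ conditioning set.
{H, U} contains no descendant of S and blocks every backdoor path.
Every element of {H, U} is needed (dropping H leaves P8 open; dropping U leaves P2 open), so no proper subset is valid.
Among all size-2 subsets of the eligible variables, only {H, U} blocks every backdoor path, so it is the unique smallest valid adjustment set.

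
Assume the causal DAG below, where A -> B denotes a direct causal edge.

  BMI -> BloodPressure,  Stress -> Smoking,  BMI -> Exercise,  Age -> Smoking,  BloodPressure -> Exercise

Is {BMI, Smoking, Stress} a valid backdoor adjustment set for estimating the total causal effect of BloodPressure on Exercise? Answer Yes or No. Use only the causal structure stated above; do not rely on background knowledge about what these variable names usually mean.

Backdoor paths from BloodPressure to Exercise (paths whose first edge points into BloodPressure):
  P1: BloodPressure <- BMI -> Exercise
Condition 1 (no descendant of BloodPressure in the set): holds — descendants of BloodPressure are {Exercise}; none are in {BMI, Smoking, Stress}.
Condition 2 (every backdoor path blocked by {BMI, Smoking, Stress}):
  P1: blocked at fork node BMI ∈ conditioning set.
{BMI, Smoking, Stress} satisfies the backdoor criterion.

Yes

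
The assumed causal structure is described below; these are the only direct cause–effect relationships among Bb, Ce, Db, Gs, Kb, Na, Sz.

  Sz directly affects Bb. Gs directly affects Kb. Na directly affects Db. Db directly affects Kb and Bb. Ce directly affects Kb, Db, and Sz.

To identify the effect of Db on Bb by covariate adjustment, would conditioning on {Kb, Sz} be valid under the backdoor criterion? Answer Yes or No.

No

Backdoor paths from Db to Bb (paths whose first edge points into Db):
  P1: Db <- Ce -> Sz -> Bb
Condition 1 (no descendant of Db in the set): FAILS — Kb is a descendant of Db.
Condition 2 (every backdoor path blocked by {Kb, Sz}):
  P1: blocked at chain node Sz ∈ conditioning set.
{Kb, Sz} does not satisfy the backdoor criterion.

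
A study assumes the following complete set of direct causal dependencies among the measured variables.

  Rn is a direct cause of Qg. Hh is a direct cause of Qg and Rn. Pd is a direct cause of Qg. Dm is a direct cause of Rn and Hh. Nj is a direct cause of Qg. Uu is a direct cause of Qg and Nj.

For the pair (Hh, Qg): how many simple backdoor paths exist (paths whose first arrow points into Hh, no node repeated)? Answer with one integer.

1

A backdoor path from Hh to Qg is any simple undirected path whose first edge points into Hh (i.e. leaves Hh via a parent).
Parents of Hh: {Dm}.
Enumerating:
  P1: Hh <- Dm -> Rn -> Qg
That exhausts the simple backdoor paths. Count: 1.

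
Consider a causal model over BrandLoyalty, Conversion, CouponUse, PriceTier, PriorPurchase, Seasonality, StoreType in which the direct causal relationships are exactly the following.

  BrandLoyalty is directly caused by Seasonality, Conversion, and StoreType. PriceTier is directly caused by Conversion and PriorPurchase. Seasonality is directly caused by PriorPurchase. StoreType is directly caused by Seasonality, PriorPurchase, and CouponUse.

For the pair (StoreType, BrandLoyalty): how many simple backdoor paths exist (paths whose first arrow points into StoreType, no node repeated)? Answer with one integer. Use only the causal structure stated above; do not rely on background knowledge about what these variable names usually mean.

A backdoor path from StoreType to BrandLoyalty is any simple undirected path whose first edge points into StoreType (i.e. leaves StoreType via a parent).
Parents of StoreType: {CouponUse, PriorPurchase, Seasonality}.
Enumerating:
  P1: StoreType <- PriorPurchase -> Seasonality -> BrandLoyalty
  P2: StoreType <- PriorPurchase -> PriceTier <- Conversion -> BrandLoyalty
  P3: StoreType <- Seasonality <- PriorPurchase -> PriceTier <- Conversion -> BrandLoyalty
  P4: StoreType <- Seasonality -> BrandLoyalty
That exhausts the simple backdoor paths. Count: 4.

4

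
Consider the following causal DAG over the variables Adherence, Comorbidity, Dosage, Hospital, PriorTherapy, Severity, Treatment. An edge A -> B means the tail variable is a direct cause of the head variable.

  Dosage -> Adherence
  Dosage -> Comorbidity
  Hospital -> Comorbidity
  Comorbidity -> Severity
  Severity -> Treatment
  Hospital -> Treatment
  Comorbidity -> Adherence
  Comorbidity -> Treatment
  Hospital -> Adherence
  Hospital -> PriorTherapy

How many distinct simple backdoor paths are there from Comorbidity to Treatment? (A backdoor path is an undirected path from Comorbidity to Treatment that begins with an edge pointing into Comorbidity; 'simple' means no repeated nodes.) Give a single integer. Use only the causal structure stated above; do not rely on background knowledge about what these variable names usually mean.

A backdoor path from Comorbidity to Treatment is any simple undirected path whose first edge points into Comorbidity (i.e. leaves Comorbidity via a parent).
Parents of Comorbidity: {Dosage, Hospital}.
Enumerating:
  P1: Comorbidity <- Hospital -> Treatment
  P2: Comorbidity <- Dosage -> Adherence <- Hospital -> Treatment
That exhausts the simple backdoor paths. Count: 2.

2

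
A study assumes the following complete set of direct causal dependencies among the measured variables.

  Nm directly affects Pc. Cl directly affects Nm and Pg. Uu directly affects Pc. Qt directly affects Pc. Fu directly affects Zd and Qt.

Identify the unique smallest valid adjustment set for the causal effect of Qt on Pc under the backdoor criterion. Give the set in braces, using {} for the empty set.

{}

Variables eligible for adjustment (non-descendants of Qt, excluding Qt and Pc): {Cl, Fu, Nm, Pg, Uu, Zd}.
Backdoor paths from Qt to Pc:
  (none)
With no backdoor paths the empty set already satisfies the criterion, and it is trivially minimal.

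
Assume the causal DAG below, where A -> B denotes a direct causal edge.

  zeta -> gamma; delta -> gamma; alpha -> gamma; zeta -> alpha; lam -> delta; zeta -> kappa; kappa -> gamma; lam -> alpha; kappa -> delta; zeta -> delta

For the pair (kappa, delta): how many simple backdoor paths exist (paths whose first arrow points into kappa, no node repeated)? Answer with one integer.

A backdoor path from kappa to delta is any simple undirected path whose first edge points into kappa (i.e. leaves kappa via a parent).
Parents of kappa: {zeta}.
Enumerating:
  P1: kappa <- zeta -> delta
  P2: kappa <- zeta -> alpha <- lam -> delta
  P3: kappa <- zeta -> alpha -> gamma <- delta
  P4: kappa <- zeta -> gamma <- delta
  P5: kappa <- zeta -> gamma <- alpha <- lam -> delta
That exhausts the simple backdoor paths. Count: 5.

5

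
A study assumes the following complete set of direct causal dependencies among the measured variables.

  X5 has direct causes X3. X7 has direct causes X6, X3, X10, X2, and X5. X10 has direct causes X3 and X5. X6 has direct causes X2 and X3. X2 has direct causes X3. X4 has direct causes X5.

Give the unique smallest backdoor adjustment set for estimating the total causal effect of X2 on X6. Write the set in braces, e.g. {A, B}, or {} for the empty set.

{X3}

Variables eligible for adjustment (non-descendants of X2, excluding X2 and X6): {X10, X3, X4, X5}.
Backdoor paths from X2 to X6:
  P1: X2 <- X3 -> X5 -> X10 -> X7 <- X6
  P2: X2 <- X3 -> X5 -> X7 <- X6
  P3: X2 <- X3 -> X10 <- X5 -> X7 <- X6
  P4: X2 <- X3 -> X10 -> X7 <- X6
  P5: X2 <- X3 -> X6
  P6: X2 <- X3 -> X7 <- X6
The empty set is not sufficient: P5 (X2 <- X3 -> X6) has no collider blocking it and no conditioned non-collider, so it is open.
Try {X3}:
  P1: blocked at fork node X3 ∈ conditioning set.
  P2: blocked at fork node X3 ∈ conditioning set.
  P3: blocked at fork node X3 ∈ conditioning set.
  P4: blocked at fork node X3 ∈ conditioning set.
  P5: blocked at fork node X3 ∈ conditioning set.
  P6: blocked at fork node X3 ∈ conditioning set.
{X3} contains no descendant of X2 and blocks every backdoor path.
No other singleton works — e.g. {X5} leaves P5 open — so {X3} is the unique smallest valid adjustment set.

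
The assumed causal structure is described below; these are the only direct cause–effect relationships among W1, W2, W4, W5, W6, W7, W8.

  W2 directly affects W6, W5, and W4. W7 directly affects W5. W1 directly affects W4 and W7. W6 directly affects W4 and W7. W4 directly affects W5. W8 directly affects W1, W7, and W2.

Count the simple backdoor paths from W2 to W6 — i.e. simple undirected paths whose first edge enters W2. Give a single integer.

7

A backdoor path from W2 to W6 is any simple undirected path whose first edge points into W2 (i.e. leaves W2 via a parent).
Parents of W2: {W8}.
Enumerating:
  P1: W2 <- W8 -> W1 -> W7 <- W6
  P2: W2 <- W8 -> W1 -> W7 -> W5 <- W4 <- W6
  P3: W2 <- W8 -> W1 -> W4 <- W6
  P4: W2 <- W8 -> W1 -> W4 -> W5 <- W7 <- W6
  P5: W2 <- W8 -> W7 <- W6
  P6: W2 <- W8 -> W7 <- W1 -> W4 <- W6
  P7: W2 <- W8 -> W7 -> W5 <- W4 <- W6
That exhausts the simple backdoor paths. Count: 7.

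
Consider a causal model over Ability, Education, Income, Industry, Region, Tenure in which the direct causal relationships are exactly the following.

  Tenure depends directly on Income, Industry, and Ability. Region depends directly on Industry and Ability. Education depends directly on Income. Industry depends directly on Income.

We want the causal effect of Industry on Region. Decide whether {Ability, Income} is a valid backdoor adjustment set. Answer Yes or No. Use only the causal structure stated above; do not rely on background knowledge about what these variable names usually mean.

Yes

Backdoor paths from Industry to Region (paths whose first edge points into Industry):
  P1: Industry <- Income -> Tenure <- Ability -> Region
Condition 1 (no descendant of Industry in the set): holds — descendants of Industry are {Region, Tenure}; none are in {Ability, Income}.
Condition 2 (every backdoor path blocked by {Ability, Income}):
  P1: blocked at fork node Income ∈ conditioning set.
{Ability, Income} satisfies the backdoor criterion.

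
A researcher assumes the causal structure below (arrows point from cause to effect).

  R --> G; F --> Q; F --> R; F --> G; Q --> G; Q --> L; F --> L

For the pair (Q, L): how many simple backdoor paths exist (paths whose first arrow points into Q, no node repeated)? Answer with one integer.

A backdoor path from Q to L is any simple undirected path whose first edge points into Q (i.e. leaves Q via a parent).
Parents of Q: {F}.
Enumerating:
  P1: Q <- F -> L
That exhausts the simple backdoor paths. Count: 1.

1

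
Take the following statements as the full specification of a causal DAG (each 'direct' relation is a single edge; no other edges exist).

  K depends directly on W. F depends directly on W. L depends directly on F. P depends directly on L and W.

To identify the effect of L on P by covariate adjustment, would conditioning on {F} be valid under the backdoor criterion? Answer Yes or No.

Backdoor paths from L to P (paths whose first edge points into L):
  P1: L <- F <- W -> P
Condition 1 (no descendant of L in the set): holds — descendants of L are {P}; none are in {F}.
Condition 2 (every backdoor path blocked by {F}):
  P1: blocked at chain node F ∈ conditioning set.
{F} satisfies the backdoor criterion.

Yes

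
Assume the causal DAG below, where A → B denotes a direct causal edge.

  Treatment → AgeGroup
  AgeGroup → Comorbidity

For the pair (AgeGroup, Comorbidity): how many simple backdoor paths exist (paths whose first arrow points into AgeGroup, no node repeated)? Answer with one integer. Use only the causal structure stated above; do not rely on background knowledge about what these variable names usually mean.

A backdoor path from AgeGroup to Comorbidity is any simple undirected path whose first edge points into AgeGroup (i.e. leaves AgeGroup via a parent).
Parents of AgeGroup: {Treatment}.
No simple path from any parent of AgeGroup reaches Comorbidity without revisiting AgeGroup, so there are no backdoor paths.

0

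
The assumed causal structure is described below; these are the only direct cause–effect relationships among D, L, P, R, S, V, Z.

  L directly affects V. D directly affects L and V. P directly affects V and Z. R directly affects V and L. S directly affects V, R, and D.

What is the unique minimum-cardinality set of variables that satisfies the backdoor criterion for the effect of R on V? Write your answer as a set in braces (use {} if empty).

Variables eligible for adjustment (non-descendants of R, excluding R and V): {D, P, S, Z}.
Backdoor paths from R to V:
  P1: R <- S -> D -> L -> V
  P2: R <- S -> D -> V
  P3: R <- S -> V
The empty set is not sufficient: P1 (R <- S -> D -> L -> V) has no collider blocking it and no conditioned non-collider, so it is open.
Try {S}:
  P1: blocked at fork node S ∈ conditioning set.
  P2: blocked at fork node S ∈ conditioning set.
  P3: blocked at fork node S ∈ conditioning set.
{S} contains no descendant of R and blocks every backdoor path.
No other singleton works — e.g. {D} leaves P3 open — so {S} is the unique smallest valid adjustment set.

{S}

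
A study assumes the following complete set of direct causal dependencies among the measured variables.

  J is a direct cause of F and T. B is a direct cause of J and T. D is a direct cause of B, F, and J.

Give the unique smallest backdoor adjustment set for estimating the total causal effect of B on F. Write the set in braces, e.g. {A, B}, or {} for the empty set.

Variables eligible for adjustment (non-descendants of B, excluding B and F): {D}.
Backdoor paths from B to F:
  P1: B <- D -> J -> F
  P2: B <- D -> F
The empty set is not sufficient: P1 (B <- D -> J -> F) has no collider blocking it and no conditioned non-collider, so it is open.
Try {D}:
  P1: blocked at fork node D ∈ conditioning set.
  P2: blocked at fork node D ∈ conditioning set.
{D} contains no descendant of B and blocks every backdoor path.
{D} is the unique smallest valid adjustment set.

{D}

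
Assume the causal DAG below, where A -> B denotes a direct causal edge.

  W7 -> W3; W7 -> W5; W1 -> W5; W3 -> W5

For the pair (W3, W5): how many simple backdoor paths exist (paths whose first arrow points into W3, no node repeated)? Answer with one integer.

A backdoor path from W3 to W5 is any simple undirected path whose first edge points into W3 (i.e. leaves W3 via a parent).
Parents of W3: {W7}.
Enumerating:
  P1: W3 <- W7 -> W5
That exhausts the simple backdoor paths. Count: 1.

1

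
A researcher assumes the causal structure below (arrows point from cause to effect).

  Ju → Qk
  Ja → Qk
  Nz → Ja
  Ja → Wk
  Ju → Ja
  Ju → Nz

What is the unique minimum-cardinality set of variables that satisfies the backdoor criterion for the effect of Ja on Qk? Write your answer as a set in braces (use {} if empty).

Variables eligible for adjustment (non-descendants of Ja, excluding Ja and Qk): {Ju, Nz}.
Backdoor paths from Ja to Qk:
  P1: Ja <- Ju -> Qk
  P2: Ja <- Nz <- Ju -> Qk
The empty set is not sufficient: P1 (Ja <- Ju -> Qk) has no collider blocking it and no conditioned non-collider, so it is open.
Try {Ju}:
  P1: blocked at fork node Ju ∈ conditioning set.
  P2: blocked at fork node Ju ∈ conditioning set.
{Ju} contains no descendant of Ja and blocks every backdoor path.
No other singleton works — e.g. {Nz} leaves P1 open — so {Ju} is the unique smallest valid adjustment set.

{Ju}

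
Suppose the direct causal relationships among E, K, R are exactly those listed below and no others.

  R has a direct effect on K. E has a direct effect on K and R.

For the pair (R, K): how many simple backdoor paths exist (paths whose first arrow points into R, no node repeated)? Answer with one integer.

1

A backdoor path from R to K is any simple undirected path whose first edge points into R (i.e. leaves R via a parent).
Parents of R: {E}.
Enumerating:
  P1: R <- E -> K
That exhausts the simple backdoor paths. Count: 1.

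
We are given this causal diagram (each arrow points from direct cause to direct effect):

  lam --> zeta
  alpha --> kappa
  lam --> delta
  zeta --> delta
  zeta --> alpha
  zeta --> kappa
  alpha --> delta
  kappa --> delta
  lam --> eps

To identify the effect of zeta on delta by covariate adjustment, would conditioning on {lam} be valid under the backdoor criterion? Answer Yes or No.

Backdoor paths from zeta to delta (paths whose first edge points into zeta):
  P1: zeta <- lam -> delta
Condition 1 (no descendant of zeta in the set): holds — descendants of zeta are {alpha, delta, kappa}; none are in {lam}.
Condition 2 (every backdoor path blocked by {lam}):
  P1: blocked at fork node lam ∈ conditioning set.
{lam} satisfies the backdoor criterion.

Yes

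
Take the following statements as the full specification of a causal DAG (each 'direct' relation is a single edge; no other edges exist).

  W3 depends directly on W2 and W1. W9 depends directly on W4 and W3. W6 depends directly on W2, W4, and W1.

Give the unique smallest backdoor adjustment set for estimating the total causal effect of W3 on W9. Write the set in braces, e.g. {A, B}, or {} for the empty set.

Variables eligible for adjustment (non-descendants of W3, excluding W3 and W9): {W1, W2, W4, W6}.
Backdoor paths from W3 to W9:
  P1: W3 <- W1 -> W6 <- W4 -> W9
  P2: W3 <- W2 -> W6 <- W4 -> W9
Each backdoor path contains an unconditioned collider, so every path is already blocked with the empty conditioning set:
  P1: blocked at collider W6 (neither it nor any descendant is in the conditioning set).
  P2: blocked at collider W6 (neither it nor any descendant is in the conditioning set).
The empty set is therefore the unique smallest valid set.

{}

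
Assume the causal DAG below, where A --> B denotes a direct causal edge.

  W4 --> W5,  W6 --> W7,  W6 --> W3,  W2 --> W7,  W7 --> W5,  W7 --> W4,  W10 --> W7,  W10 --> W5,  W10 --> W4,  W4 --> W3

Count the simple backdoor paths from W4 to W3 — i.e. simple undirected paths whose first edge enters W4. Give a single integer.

A backdoor path from W4 to W3 is any simple undirected path whose first edge points into W4 (i.e. leaves W4 via a parent).
Parents of W4: {W10, W7}.
Enumerating:
  P1: W4 <- W10 -> W7 <- W6 -> W3
  P2: W4 <- W10 -> W5 <- W7 <- W6 -> W3
  P3: W4 <- W7 <- W6 -> W3
That exhausts the simple backdoor paths. Count: 3.

3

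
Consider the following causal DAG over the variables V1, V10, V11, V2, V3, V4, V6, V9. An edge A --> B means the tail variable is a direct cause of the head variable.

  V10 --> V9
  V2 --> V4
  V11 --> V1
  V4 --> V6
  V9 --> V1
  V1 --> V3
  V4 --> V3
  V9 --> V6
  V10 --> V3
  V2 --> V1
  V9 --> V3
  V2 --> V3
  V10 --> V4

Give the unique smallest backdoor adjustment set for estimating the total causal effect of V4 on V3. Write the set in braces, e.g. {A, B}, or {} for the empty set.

Variables eligible for adjustment (non-descendants of V4, excluding V4 and V3): {V1, V10, V11, V2, V9}.
Backdoor paths from V4 to V3:
  P1: V4 <- V2 -> V1 <- V9 <- V10 -> V3
  P2: V4 <- V2 -> V1 <- V9 -> V3
  P3: V4 <- V2 -> V1 -> V3
  P4: V4 <- V2 -> V3
  P5: V4 <- V10 -> V9 -> V1 <- V2 -> V3
  P6: V4 <- V10 -> V9 -> V1 -> V3
  P7: V4 <- V10 -> V9 -> V3
  P8: V4 <- V10 -> V3
The empty set is not sufficient: P3 (V4 <- V2 -> V1 -> V3) has no collider blocking it and no conditioned non-collider, so it is open.
Try {V10, V2}:
  P1: blocked at fork node V2 ∈ conditioning set.
  P2: blocked at fork node V2 ∈ conditioning set.
  P3: blocked at fork node V2 ∈ conditioning set.
  P4: blocked at fork node V2 ∈ conditioning set.
  P5: blocked at fork node V10 ∈ conditioning set.
  P6: blocked at fork node V10 ∈ conditioning set.
  P7: blocked at fork node V10 ∈ conditioning set.
  P8: blocked at fork node V10 ∈ conditioning set.
{V10, V2} contains no descendant of V4 and blocks every backdoor path.
Every element of {V10, V2} is needed (dropping V10 leaves P6 open; dropping V2 leaves P3 open), so no proper subset is valid.
Among all size-2 subsets of the eligible variables, only {V10, V2} blocks every backdoor path, so it is the unique smallest valid adjustment set.

{V10, V2}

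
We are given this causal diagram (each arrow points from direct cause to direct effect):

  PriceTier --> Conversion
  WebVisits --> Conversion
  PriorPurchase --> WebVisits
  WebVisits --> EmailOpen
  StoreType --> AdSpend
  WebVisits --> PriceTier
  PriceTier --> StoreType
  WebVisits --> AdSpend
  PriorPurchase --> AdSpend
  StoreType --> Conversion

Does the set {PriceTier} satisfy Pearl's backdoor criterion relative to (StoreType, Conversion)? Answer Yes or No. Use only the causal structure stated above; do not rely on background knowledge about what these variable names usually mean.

Yes

Backdoor paths from StoreType to Conversion (paths whose first edge points into StoreType):
  P1: StoreType <- PriceTier <- WebVisits -> Conversion
  P2: StoreType <- PriceTier -> Conversion
Condition 1 (no descendant of StoreType in the set): holds — descendants of StoreType are {AdSpend, Conversion}; none are in {PriceTier}.
Condition 2 (every backdoor path blocked by {PriceTier}):
  P1: blocked at chain node PriceTier ∈ conditioning set.
  P2: blocked at fork node PriceTier ∈ conditioning set.
{PriceTier} satisfies the backdoor criterion.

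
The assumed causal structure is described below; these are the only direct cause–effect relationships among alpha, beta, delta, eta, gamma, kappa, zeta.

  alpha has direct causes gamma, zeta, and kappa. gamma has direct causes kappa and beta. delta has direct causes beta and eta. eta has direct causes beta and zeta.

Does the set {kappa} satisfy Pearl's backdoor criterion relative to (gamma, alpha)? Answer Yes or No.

Yes

Backdoor paths from gamma to alpha (paths whose first edge points into gamma):
  P1: gamma <- beta -> eta <- zeta -> alpha
  P2: gamma <- beta -> delta <- eta <- zeta -> alpha
  P3: gamma <- kappa -> alpha
Condition 1 (no descendant of gamma in the set): holds — descendants of gamma are {alpha}; none are in {kappa}.
Condition 2 (every backdoor path blocked by {kappa}):
  P1: blocked at collider eta (neither it nor any descendant is in the conditioning set).
  P2: blocked at collider delta (neither it nor any descendant is in the conditioning set).
  P3: blocked at fork node kappa ∈ conditioning set.
{kappa} satisfies the backdoor criterion.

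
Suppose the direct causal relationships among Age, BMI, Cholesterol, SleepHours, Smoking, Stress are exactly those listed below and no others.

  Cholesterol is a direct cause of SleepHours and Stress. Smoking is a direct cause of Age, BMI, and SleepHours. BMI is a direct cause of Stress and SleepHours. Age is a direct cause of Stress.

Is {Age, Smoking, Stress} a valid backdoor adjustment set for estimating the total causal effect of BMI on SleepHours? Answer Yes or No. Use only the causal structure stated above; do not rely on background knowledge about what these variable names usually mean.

No

Backdoor paths from BMI to SleepHours (paths whose first edge points into BMI):
  P1: BMI <- Smoking -> Age -> Stress <- Cholesterol -> SleepHours
  P2: BMI <- Smoking -> SleepHours
Condition 1 (no descendant of BMI in the set): FAILS — Stress is a descendant of BMI.
Condition 2 (every backdoor path blocked by {Age, Smoking, Stress}):
  P1: blocked at fork node Smoking ∈ conditioning set.
  P2: blocked at fork node Smoking ∈ conditioning set.
{Age, Smoking, Stress} does not satisfy the backdoor criterion.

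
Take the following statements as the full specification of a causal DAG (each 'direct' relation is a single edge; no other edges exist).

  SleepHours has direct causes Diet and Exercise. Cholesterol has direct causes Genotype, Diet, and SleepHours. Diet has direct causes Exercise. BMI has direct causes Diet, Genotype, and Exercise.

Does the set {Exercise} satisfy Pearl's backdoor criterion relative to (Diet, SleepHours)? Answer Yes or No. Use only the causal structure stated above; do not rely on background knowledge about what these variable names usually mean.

Yes

Backdoor paths from Diet to SleepHours (paths whose first edge points into Diet):
  P1: Diet <- Exercise -> SleepHours
  P2: Diet <- Exercise -> BMI <- Genotype -> Cholesterol <- SleepHours
Condition 1 (no descendant of Diet in the set): holds — descendants of Diet are {BMI, Cholesterol, SleepHours}; none are in {Exercise}.
Condition 2 (every backdoor path blocked by {Exercise}):
  P1: blocked at fork node Exercise ∈ conditioning set.
  P2: blocked at fork node Exercise ∈ conditioning set.
{Exercise} satisfies the backdoor criterion.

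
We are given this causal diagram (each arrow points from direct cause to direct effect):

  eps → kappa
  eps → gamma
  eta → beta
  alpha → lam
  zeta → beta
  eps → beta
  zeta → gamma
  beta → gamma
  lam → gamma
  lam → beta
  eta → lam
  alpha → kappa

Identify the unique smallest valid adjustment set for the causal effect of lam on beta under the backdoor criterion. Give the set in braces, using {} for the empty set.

{eta}

Variables eligible for adjustment (non-descendants of lam, excluding lam and beta): {alpha, eps, eta, kappa, zeta}.
Backdoor paths from lam to beta:
  P1: lam <- alpha -> kappa <- eps -> beta
  P2: lam <- alpha -> kappa <- eps -> gamma <- zeta -> beta
  P3: lam <- alpha -> kappa <- eps -> gamma <- beta
  P4: lam <- eta -> beta
The empty set is not sufficient: P4 (lam <- eta -> beta) has no collider blocking it and no conditioned non-collider, so it is open.
Try {eta}:
  P1: blocked at collider kappa (neither it nor any descendant is in the conditioning set).
  P2: blocked at collider kappa (neither it nor any descendant is in the conditioning set).
  P3: blocked at collider kappa (neither it nor any descendant is in the conditioning set).
  P4: blocked at fork node eta ∈ conditioning set.
{eta} contains no descendant of lam and blocks every backdoor path.
No other singleton works — e.g. {zeta} leaves P4 open — so {eta} is the unique smallest valid adjustment set.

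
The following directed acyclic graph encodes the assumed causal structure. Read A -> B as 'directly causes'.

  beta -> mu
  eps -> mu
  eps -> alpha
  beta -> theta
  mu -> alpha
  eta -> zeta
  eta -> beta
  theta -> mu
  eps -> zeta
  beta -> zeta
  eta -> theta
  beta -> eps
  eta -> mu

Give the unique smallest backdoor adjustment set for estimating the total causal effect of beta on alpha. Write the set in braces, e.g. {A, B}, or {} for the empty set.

Variables eligible for adjustment (non-descendants of beta, excluding beta and alpha): {eta}.
Backdoor paths from beta to alpha:
  P1: beta <- eta -> theta -> mu <- eps -> alpha
  P2: beta <- eta -> theta -> mu -> alpha
  P3: beta <- eta -> zeta <- eps -> mu -> alpha
  P4: beta <- eta -> zeta <- eps -> alpha
  P5: beta <- eta -> mu <- eps -> alpha
  P6: beta <- eta -> mu -> alpha
The empty set is not sufficient: P2 (beta <- eta -> theta -> mu -> alpha) has no collider blocking it and no conditioned non-collider, so it is open.
Try {eta}:
  P1: blocked at fork node eta ∈ conditioning set.
  P2: blocked at fork node eta ∈ conditioning set.
  P3: blocked at fork node eta ∈ conditioning set.
  P4: blocked at fork node eta ∈ conditioning set.
  P5: blocked at fork node eta ∈ conditioning set.
  P6: blocked at fork node eta ∈ conditioning set.
{eta} contains no descendant of beta and blocks every backdoor path.
{eta} is the unique smallest valid adjustment set.

{eta}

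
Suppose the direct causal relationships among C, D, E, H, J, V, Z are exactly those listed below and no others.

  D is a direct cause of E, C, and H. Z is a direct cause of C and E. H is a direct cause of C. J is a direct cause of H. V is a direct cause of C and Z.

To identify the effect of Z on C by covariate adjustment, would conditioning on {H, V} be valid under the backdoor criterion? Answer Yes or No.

Backdoor paths from Z to C (paths whose first edge points into Z):
  P1: Z <- V -> C
Condition 1 (no descendant of Z in the set): holds — descendants of Z are {C, E}; none are in {H, V}.
Condition 2 (every backdoor path blocked by {H, V}):
  P1: blocked at fork node V ∈ conditioning set.
{H, V} satisfies the backdoor criterion.

Yes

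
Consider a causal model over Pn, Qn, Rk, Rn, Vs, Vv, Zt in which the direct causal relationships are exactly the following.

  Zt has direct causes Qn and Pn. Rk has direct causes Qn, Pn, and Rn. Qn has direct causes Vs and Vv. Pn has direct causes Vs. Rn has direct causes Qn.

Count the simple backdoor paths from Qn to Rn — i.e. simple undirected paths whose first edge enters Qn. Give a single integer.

1

A backdoor path from Qn to Rn is any simple undirected path whose first edge points into Qn (i.e. leaves Qn via a parent).
Parents of Qn: {Vs, Vv}.
Enumerating:
  P1: Qn <- Vs -> Pn -> Rk <- Rn
That exhausts the simple backdoor paths. Count: 1.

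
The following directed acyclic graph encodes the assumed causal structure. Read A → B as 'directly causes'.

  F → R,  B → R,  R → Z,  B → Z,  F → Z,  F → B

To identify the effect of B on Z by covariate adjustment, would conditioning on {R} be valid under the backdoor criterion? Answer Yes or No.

No

Backdoor paths from B to Z (paths whose first edge points into B):
  P1: B <- F -> R -> Z
  P2: B <- F -> Z
Condition 1 (no descendant of B in the set): FAILS — R is a descendant of B.
Condition 2 (every backdoor path blocked by {R}):
  P1: blocked at chain node R ∈ conditioning set.
  P2: open — no interior node is in the conditioning set.
{R} does not satisfy the backdoor criterion.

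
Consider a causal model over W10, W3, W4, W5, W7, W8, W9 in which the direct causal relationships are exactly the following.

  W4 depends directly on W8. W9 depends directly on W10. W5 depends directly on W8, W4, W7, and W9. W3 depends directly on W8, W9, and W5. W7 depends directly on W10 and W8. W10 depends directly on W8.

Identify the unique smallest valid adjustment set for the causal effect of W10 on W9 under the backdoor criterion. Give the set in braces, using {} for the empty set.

{}

Variables eligible for adjustment (non-descendants of W10, excluding W10 and W9): {W4, W8}.
Backdoor paths from W10 to W9:
  P1: W10 <- W8 -> W4 -> W5 <- W9
  P2: W10 <- W8 -> W4 -> W5 -> W3 <- W9
  P3: W10 <- W8 -> W7 -> W5 <- W9
  P4: W10 <- W8 -> W7 -> W5 -> W3 <- W9
  P5: W10 <- W8 -> W5 <- W9
  P6: W10 <- W8 -> W5 -> W3 <- W9
  P7: W10 <- W8 -> W3 <- W9
  P8: W10 <- W8 -> W3 <- W5 <- W9
Each backdoor path contains an unconditioned collider, so every path is already blocked with the empty conditioning set:
  P1: blocked at collider W5 (neither it nor any descendant is in the conditioning set).
  P2: blocked at collider W3 (neither it nor any descendant is in the conditioning set).
  P3: blocked at collider W5 (neither it nor any descendant is in the conditioning set).
  P4: blocked at collider W3 (neither it nor any descendant is in the conditioning set).
  P5: blocked at collider W5 (neither it nor any descendant is in the conditioning set).
  P6: blocked at collider W3 (neither it nor any descendant is in the conditioning set).
  P7: blocked at collider W3 (neither it nor any descendant is in the conditioning set).
  P8: blocked at collider W3 (neither it nor any descendant is in the conditioning set).
The empty set is therefore the unique smallest valid set.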